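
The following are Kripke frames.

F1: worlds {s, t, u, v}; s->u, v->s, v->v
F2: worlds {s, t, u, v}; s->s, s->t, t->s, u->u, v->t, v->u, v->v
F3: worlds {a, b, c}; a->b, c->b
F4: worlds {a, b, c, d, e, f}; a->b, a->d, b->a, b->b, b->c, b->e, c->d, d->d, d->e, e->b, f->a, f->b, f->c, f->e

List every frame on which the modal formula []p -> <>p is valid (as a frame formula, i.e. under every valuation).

F2, F4

Frame correspondent (Sahlqvist): forall x exists y Rxy — i.e. seriality.
F1: fails — world t has no successor.
F2: holds.
F3: fails — world b has no successor.
F4: holds.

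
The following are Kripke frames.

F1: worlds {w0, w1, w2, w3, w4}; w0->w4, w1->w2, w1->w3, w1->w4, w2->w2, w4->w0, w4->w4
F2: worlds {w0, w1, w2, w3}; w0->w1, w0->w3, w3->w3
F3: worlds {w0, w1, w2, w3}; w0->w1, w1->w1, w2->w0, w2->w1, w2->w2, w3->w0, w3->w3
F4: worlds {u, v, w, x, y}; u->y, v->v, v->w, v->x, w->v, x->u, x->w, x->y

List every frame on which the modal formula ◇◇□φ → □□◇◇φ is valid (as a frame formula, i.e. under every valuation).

F2

Frame correspondent (Sahlqvist): ∀x ∀y ∀z ((xR²y ∧ xR²z) → ∃w (yRw ∧ zR²w)) — i.e. a generalized confluence (Geach) condition.
F1: fails — w1R²w0, w1R²w2 but no w with w0Rw and w2R²w.
F2: condition met.
F3: fails — w3R²w3, w3R²w0 but no w with w3Rw and w0R²w.
F4: fails — vR²u, vR²u but no t with uRt and uR²t.
Valid on: F2.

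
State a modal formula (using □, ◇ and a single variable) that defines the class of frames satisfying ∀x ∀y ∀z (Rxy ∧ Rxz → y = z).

◇q → □q

This is partial functionality; the standard corresponding axiom is CD: ◇q → □q.
Suppose ◇q→□q is valid. Take Rxy, Rxz and set V(q)={y}. Then ◇q at x, so □q at x, so q at z, i.e. z=y.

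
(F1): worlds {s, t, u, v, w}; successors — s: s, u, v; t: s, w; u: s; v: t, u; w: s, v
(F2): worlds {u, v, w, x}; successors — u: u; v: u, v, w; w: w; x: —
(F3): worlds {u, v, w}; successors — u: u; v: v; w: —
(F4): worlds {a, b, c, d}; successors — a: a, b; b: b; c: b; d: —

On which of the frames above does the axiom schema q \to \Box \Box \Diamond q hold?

The schema corresponds to a generalized confluence (Geach) condition: \forall x \forall z (x R^2 z \to \exists w (x = w \wedge zRw)).
(F1): fails — sR²v but no w* with s=w* and vRw*.
(F2): fails — vR²u but no t with v=t and uRt.
(F3): holds.
(F4): fails — aR²b but no w with a=w and bRw.

(F3)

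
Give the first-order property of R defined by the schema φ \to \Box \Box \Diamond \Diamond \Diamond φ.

This is a Sahlqvist (Geach-type) schema ◇^0□^0φ → □^2◇^3φ.
Minimal-valuation argument: fix x; take any y with xR^0y and any z with xR^2z. Set V(φ) to the set of worlds R-reachable from y in exactly 0 steps. Then □^0φ holds at y, so the antecedent holds at x; validity forces ◇^3φ at z, giving a w with zR^3w and yR^0w.
First-order correspondent: \forall x \forall z (x R^2 z \to \exists w (x = w \wedge z R^3 w)).

\forall x \forall z (x R^2 z \to \exists w (x = w \wedge z R^3 w))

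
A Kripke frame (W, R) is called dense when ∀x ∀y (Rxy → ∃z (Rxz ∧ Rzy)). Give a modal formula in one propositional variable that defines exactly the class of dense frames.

This is density; the standard corresponding axiom is C4: □□r → □r.
Suppose □□r→□r is valid. Take Rxy and set V(r)={w : xR²w}. Then □□r at x, so □r at x, so r at y, i.e. ∃z(Rxz∧Rzy).

□□r → □r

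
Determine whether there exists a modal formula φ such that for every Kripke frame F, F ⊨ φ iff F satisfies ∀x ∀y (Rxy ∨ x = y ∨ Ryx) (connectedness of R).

Modal frame validity is preserved under disjoint unions.
Take 2 disjoint single-world reflexive frames: each is trivially connected, but their disjoint union has 2 worlds with no edge between distinct components, so it is not connected.
So the class is not modally definable.

No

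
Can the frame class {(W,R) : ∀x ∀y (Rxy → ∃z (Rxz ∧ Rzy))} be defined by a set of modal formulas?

This is a Sahlqvist condition; the C4 axiom □□p → □p defines it.
Suppose □□p→□p is valid. Take Rxy and set V(p)={w : xR²w}. Then □□p at x, so □p at x, so p at y, i.e. ∃z(Rxz∧Rzy).

Yes, by □□p → □p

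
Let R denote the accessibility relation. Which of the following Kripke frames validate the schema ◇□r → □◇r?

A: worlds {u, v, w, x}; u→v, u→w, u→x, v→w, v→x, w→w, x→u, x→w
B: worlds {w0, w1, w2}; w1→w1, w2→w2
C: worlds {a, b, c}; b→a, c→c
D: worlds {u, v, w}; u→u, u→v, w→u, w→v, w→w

Frame correspondent (Sahlqvist): ∀x ∀y ∀z (Rxy ∧ Rxz → ∃w (Ryw ∧ Rzw)) — i.e. convergence.
A: ✓.
B: ✓.
C: fails — Rba and Rba but a and a have no common successor.
D: fails — Ruv and Ruv but v and v have no common successor.
Valid on: A, B.

A, B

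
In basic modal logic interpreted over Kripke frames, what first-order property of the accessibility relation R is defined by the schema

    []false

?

emptiness of R

This is the Ver axiom.
Its frame correspondent is emptiness of R — forall x forall y ~Rxy.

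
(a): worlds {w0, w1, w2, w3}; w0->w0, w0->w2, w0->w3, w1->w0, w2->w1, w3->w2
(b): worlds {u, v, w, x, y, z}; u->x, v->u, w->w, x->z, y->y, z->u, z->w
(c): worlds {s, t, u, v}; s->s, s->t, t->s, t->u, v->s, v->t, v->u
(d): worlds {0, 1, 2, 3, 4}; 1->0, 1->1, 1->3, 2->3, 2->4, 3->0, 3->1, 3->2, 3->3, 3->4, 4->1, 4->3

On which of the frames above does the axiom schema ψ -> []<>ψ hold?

This is the axiom for symmetry; its first-order frame correspondent is forall x forall y (Rxy -> Ryx).
(a): fails — Rw1w0 but not Rw0w1.
(b): fails — Rvu but not Ruv.
(c): fails — Rvt but not Rtv.
(d): fails — R10 but not R01.

none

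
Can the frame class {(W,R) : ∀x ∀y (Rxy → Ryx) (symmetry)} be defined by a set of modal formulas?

This is a Sahlqvist condition; the B axiom p → □◇p defines it.

Yes — defined by p → □◇p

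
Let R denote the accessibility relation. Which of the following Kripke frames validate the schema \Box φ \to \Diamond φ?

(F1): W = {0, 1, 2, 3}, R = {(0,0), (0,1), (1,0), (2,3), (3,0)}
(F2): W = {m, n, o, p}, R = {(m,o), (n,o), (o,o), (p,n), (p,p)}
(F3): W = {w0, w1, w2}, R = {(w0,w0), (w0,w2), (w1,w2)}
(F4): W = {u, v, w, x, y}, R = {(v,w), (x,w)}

Frame correspondent (Sahlqvist): \forall x \exists y Rxy — i.e. seriality.
(F1): satisfies the condition.
(F2): satisfies the condition.
(F3): fails — world w2 has no successor.
(F4): fails — world u has no successor.

(F1), (F2)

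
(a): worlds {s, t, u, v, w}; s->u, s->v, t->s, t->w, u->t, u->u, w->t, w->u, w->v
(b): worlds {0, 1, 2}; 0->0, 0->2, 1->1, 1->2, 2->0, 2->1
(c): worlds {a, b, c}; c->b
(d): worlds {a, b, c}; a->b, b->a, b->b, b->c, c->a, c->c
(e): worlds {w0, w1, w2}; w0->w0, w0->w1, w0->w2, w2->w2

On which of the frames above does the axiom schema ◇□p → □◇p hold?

(b)

This is the axiom for convergence; its first-order frame correspondent is ∀x ∀y ∀z (Rxy ∧ Rxz → ∃w (Ryw ∧ Rzw)).
(a): fails — Rsv and Rsv but v and v have no common successor.
(b): satisfies the condition.
(c): fails — Rcb and Rcb but b and b have no common successor.
(d): fails — Rbc and Rba but c and a have no common successor.
(e): fails — Rw0w1 and Rw0w1 but w1 and w1 have no common successor.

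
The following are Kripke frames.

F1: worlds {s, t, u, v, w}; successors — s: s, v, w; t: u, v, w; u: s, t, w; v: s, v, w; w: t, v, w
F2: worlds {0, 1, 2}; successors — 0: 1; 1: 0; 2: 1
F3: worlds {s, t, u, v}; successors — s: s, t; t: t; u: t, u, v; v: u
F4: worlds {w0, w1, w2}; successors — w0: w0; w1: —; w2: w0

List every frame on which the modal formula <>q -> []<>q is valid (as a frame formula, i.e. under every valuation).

This is the axiom for the Euclidean property; its first-order frame correspondent is forall x forall y forall z (Rxy & Rxz -> Ryz).
F1: fails — Rsw and Rss but not Rws.
F2: fails — R01 and R01 but not R11.
F3: fails — Rst and Rss but not Rts.
F4: condition met.
Valid on: F4.

F4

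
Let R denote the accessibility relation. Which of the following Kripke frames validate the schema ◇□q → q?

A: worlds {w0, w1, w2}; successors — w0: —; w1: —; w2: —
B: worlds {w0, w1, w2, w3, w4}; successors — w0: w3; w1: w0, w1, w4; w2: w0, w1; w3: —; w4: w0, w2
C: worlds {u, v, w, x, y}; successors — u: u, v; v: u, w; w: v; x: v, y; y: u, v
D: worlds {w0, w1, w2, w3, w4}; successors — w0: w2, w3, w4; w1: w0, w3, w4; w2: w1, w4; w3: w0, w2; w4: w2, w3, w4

This is the axiom for symmetry; its first-order frame correspondent is ∀x ∀y (Rxy → Ryx).
A: holds.
B: fails — Rw1w0 but not Rw0w1.
C: fails — Ryv but not Rvy.
D: fails — Rw1w0 but not Rw0w1.
Valid on: A.

A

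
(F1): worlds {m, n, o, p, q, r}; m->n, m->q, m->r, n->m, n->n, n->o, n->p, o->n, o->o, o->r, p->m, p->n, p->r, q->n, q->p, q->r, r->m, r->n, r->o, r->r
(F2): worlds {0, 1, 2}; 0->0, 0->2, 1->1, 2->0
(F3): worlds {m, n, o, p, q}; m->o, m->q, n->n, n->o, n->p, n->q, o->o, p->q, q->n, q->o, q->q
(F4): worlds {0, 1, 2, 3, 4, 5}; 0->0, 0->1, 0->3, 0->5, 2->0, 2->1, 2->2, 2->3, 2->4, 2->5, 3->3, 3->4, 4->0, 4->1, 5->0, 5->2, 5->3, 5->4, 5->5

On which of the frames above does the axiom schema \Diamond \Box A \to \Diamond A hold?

The schema corresponds to a generalized confluence (Geach) condition: \forall x \forall y (xRy \to \exists w (yRw \wedge xRw)).
(F1): satisfies the condition.
(F2): satisfies the condition.
(F3): satisfies the condition.
(F4): fails — 0R1 but no w with 1Rw and 0Rw.

(F1), (F2), (F3)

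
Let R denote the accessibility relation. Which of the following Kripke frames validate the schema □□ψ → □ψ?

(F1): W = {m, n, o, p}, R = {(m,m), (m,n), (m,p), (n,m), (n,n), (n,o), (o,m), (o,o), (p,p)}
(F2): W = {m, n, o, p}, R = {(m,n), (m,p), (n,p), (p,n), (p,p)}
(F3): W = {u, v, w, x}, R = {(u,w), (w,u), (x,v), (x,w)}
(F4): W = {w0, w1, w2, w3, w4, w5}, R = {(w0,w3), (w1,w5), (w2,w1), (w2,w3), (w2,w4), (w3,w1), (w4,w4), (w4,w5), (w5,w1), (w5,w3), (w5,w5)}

(F1), (F2)

This is the axiom for density; its first-order frame correspondent is ∀x ∀y (Rxy → ∃z (Rxz ∧ Rzy)).
(F1): holds.
(F2): holds.
(F3): fails — Rxw but no z with Rxz and Rzw.
(F4): fails — Rw3w1 but no z with Rw3z and Rzw1.
Valid on: (F1), (F2).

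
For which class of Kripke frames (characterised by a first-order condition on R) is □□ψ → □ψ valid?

Density

Suppose □□ψ→□ψ is valid. Take Rxy and set V(ψ)={w : xR²w}. Then □□ψ at x, so □ψ at x, so ψ at y, i.e. ∃z(Rxz∧Rzy).
The converse is a direct semantic check.
Frame condition: ∀x ∀y (Rxy → ∃z (Rxz ∧ Rzy)).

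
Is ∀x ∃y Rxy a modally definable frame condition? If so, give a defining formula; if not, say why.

Yes, by □r → ◇r

The condition is seriality. A defining modal formula is □r → ◇r.
Suppose □r→◇r is valid. At any x set V(r)=W. Then □r at x, so ◇r at x, so x has a successor.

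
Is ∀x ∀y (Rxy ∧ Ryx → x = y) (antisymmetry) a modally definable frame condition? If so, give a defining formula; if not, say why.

No

If a class were modally definable it would be closed under surjective bounded morphisms (Goldblatt–Thomason).
The 4-cycle (worlds w0,w1,w2,w3 with w0→w1→w2→w3→w0) is antisymmetric. Sending even-indexed worlds to s and odd-indexed worlds to t is a surjective bounded morphism onto the two-world frame with s↔t, which is not antisymmetric.
So the class is not modally definable.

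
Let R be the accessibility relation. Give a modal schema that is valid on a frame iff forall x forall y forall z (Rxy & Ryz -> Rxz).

The condition is transitivity. The 4 schema □s → □□s defines it.
Suppose □s→□□s is valid. Take Rxy, Ryz and set V(s)={w : Rxw}. Then □s at x, so □□s at x, so □s at y, so s at z, i.e. Rxz.

□s → □□s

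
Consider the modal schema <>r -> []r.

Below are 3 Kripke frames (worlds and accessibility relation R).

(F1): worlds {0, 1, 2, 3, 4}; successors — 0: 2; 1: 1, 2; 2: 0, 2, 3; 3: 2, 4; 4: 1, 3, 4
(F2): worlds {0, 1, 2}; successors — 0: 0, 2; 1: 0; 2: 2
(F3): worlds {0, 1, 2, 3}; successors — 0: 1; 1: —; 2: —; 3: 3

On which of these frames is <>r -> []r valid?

Frame correspondent (Sahlqvist): forall x forall y forall z (Rxy & Rxz -> y = z) — i.e. partial functionality.
(F1): fails — 1 sees both 1 and 2.
(F2): fails — 0 sees both 0 and 2.
(F3): ✓.

(F3)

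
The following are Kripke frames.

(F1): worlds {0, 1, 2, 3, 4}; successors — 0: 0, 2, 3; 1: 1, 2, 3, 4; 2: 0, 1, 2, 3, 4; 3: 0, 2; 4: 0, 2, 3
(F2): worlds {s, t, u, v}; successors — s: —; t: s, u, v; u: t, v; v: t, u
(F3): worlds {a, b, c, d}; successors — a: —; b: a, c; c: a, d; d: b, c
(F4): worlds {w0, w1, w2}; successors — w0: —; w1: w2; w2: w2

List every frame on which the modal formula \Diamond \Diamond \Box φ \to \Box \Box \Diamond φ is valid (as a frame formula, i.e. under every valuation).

(F1), (F4)

The schema corresponds to a generalized confluence (Geach) condition: \forall x \forall y \forall z ((x R^2 y \wedge x R^2 z) \to \exists w (yRw \wedge zRw)).
(F1): condition met.
(F2): fails — uR²s, uR²s but no w with sRw and sRw.
(F3): fails — bR²a, bR²a but no w with aRw and aRw.
(F4): condition met.
Valid on: (F1), (F4).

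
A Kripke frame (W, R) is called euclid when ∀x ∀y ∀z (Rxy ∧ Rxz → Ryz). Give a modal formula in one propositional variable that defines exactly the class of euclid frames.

A defining formula is ◇ψ → □◇ψ (the 5 axiom).

◇ψ → □◇ψ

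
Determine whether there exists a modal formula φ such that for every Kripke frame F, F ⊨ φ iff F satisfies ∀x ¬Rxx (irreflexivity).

No — not modally definable

Any modally definable frame class is closed under surjective bounded morphisms.
The 4-cycle (worlds a,b,c,d with a→b→c→d→a) is irreflexive, and the map sending every world to a single reflexive point • is a surjective bounded morphism (forth: every edge maps to (•,•); back: every world has a successor). So any modal formula valid on the 4-cycle is also valid on the reflexive point, which is not irreflexive.
Hence irreflexivity is not modally definable.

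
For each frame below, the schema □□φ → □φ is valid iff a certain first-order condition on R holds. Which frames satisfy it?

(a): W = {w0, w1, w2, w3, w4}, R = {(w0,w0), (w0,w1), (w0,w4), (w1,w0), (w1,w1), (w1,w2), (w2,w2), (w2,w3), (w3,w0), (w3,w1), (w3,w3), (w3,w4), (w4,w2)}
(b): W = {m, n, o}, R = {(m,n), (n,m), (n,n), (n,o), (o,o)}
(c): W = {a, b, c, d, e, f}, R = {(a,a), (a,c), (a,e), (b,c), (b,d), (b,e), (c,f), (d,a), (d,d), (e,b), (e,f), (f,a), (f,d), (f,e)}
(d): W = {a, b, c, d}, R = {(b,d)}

Frame correspondent (Sahlqvist): ∀x ∀y (Rxy → ∃z (Rxz ∧ Rzy)) — i.e. density.
(a): satisfies the condition.
(b): satisfies the condition.
(c): fails — Rbc but no z with Rbz and Rzc.
(d): fails — Rbd but no z with Rbz and Rzd.
Valid on: (a), (b).

(a), (b)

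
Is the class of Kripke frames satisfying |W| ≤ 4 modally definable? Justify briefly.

No

If a class were modally definable it would be closed under disjoint unions (Goldblatt–Thomason).
Any modal formula valid on each of 5 disjoint one-world frames is valid on their disjoint union (validity is preserved under disjoint unions). Each one-world frame has |W|=1≤4, but the union has |W|=5.
So the class is not modally definable.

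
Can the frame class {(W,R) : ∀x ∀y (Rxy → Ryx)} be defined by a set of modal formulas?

This is a Sahlqvist condition; the B axiom p → □◇p defines it.
Suppose p→□◇p is valid. Take Rxy and set V(p)={x}. Then p at x, so □◇p at x, so ◇p at y, so some z with Ryz has p; z=x, i.e. Ryx.

Yes — defined by p → □◇p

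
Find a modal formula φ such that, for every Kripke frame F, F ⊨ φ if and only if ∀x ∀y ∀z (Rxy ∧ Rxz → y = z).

◇ψ → □ψ

The condition is partial functionality. The CD schema ◇ψ → □ψ defines it.
Suppose ◇ψ→□ψ is valid. Take Rxy, Rxz and set V(ψ)={y}. Then ◇ψ at x, so □ψ at x, so ψ at z, i.e. z=y.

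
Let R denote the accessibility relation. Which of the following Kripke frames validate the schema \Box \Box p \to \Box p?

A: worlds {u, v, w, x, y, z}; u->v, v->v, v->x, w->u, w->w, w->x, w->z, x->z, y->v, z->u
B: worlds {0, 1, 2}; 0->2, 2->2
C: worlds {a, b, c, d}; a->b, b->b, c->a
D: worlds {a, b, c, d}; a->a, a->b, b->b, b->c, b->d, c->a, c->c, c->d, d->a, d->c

B, D

The schema corresponds to density: \forall x \forall y (Rxy \to \exists z (Rxz \wedge Rzy)).
A: fails — Rxz but no t with Rxt and Rtz.
B: condition met.
C: fails — Rca but no z with Rcz and Rza.
D: condition met.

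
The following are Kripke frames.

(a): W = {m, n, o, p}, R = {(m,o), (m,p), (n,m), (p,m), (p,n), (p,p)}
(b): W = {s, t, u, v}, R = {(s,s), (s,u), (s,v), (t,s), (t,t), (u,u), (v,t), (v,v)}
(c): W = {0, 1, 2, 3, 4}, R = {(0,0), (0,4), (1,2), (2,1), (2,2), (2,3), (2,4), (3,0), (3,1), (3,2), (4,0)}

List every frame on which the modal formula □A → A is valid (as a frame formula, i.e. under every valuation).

The schema corresponds to reflexivity: ∀x Rxx.
(a): fails — world m does not see itself.
(b): holds.
(c): fails — world 1 does not see itself.

(b)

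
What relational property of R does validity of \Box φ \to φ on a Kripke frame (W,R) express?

Reflexivity

This schema is the T axiom.
It corresponds to reflexivity: \forall x Rxx.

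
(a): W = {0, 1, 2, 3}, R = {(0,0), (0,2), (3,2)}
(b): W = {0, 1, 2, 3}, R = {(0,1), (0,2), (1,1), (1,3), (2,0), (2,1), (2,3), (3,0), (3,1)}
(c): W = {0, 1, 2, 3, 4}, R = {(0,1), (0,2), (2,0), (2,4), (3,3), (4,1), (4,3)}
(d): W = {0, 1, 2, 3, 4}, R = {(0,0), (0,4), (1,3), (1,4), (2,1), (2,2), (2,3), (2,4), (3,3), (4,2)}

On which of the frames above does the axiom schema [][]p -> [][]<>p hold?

(b), (d)

The schema corresponds to a generalized confluence (Geach) condition: forall x forall z (x R^2 z -> exists w (x R^2 w & zRw)).
(a): fails — 0R²2 but no w with 0R²w and 2Rw.
(b): satisfies the condition.
(c): fails — 0R²0 but no w with 0R²w and 0Rw.
(d): satisfies the condition.
Valid on: (b), (d).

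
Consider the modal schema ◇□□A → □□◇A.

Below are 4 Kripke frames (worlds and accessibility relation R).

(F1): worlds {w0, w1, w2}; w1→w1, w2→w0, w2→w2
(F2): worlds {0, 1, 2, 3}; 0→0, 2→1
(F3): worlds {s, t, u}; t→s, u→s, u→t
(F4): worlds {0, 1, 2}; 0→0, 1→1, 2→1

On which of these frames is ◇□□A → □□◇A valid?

The schema corresponds to a generalized confluence (Geach) condition: ∀x ∀y ∀z ((xRy ∧ xR²z) → ∃w (yR²w ∧ zRw)).
(F1): fails — w2Rw0, w2R²w0 but no w with w0R²w and w0Rw.
(F2): holds.
(F3): fails — uRs, uR²s but no w with sR²w and sRw.
(F4): holds.
Valid on: (F2), (F4).

(F2), (F4)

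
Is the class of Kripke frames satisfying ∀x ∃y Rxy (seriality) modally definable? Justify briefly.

Yes: it is seriality, defined by the D schema □r → ◇r.
Suppose □r→◇r is valid. At any x set V(r)=W. Then □r at x, so ◇r at x, so x has a successor.

Definable; □r → ◇r defines it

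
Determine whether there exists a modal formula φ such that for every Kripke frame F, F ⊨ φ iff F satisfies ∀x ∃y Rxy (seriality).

Yes, by □p → ◇p

The condition is seriality. A defining modal formula is □p → ◇p.
Suppose □p→◇p is valid. At any x set V(p)=W. Then □p at x, so ◇p at x, so x has a successor.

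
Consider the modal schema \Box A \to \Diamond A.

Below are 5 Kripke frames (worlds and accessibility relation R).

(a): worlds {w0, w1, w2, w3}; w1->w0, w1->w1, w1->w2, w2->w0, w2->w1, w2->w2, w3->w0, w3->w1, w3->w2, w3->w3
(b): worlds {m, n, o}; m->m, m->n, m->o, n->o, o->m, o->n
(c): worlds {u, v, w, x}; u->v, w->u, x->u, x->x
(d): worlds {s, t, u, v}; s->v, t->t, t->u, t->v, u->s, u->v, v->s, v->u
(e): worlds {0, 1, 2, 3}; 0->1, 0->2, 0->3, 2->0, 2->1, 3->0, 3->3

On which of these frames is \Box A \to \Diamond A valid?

(b), (d)

This is the axiom for seriality; its first-order frame correspondent is \forall x \exists y Rxy.
(a): fails — world w0 has no successor.
(b): holds.
(c): fails — world v has no successor.
(d): holds.
(e): fails — world 1 has no successor.
Valid on: (b), (d).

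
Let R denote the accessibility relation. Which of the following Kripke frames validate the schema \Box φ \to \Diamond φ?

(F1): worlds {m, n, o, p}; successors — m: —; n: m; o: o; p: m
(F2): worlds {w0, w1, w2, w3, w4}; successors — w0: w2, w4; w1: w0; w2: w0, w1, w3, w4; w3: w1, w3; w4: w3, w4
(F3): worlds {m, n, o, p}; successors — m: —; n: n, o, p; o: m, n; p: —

This is the axiom for seriality; its first-order frame correspondent is \forall x \exists y Rxy.
(F1): fails — world m has no successor.
(F2): condition met.
(F3): fails — world m has no successor.
Valid on: (F2).

(F2)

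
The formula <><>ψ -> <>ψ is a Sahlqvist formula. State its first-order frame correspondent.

transitivity: forall x forall y forall z (Rxy & Ryz -> Rxz)

Equivalently (dual form): □ψ → □□ψ.
Suppose □ψ→□□ψ is valid. Take Rxy, Ryz and set V(ψ)={w : Rxw}. Then □ψ at x, so □□ψ at x, so □ψ at y, so ψ at z, i.e. Rxz.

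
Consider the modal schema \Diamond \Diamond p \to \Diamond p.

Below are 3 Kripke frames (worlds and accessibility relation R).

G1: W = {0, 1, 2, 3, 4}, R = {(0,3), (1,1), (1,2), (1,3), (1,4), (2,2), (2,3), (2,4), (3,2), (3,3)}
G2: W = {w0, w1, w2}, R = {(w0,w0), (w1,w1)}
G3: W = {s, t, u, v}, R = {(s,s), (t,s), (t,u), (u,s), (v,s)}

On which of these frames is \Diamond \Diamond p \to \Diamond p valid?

This is the axiom for transitivity; its first-order frame correspondent is \forall x \forall y \forall z (Rxy \wedge Ryz \to Rxz).
G1: fails — R32 and R24 but not R34.
G2: condition met.
G3: condition met.

G2, G3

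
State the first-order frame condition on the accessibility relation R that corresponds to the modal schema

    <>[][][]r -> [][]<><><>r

This is a Sahlqvist (Geach-type) schema ◇^1□^3r → □^2◇^3r.
Minimal-valuation argument: fix x; take any y with xR^1y and any z with xR^2z. Set V(r) to the set of worlds R-reachable from y in exactly 3 steps. Then □^3r holds at y, so the antecedent holds at x; validity forces ◇^3r at z, giving a w with zR^3w and yR^3w.
First-order correspondent: forall x forall y forall z ((xRy & x R^2 z) -> exists w (y R^3 w & z R^3 w)).

forall x forall y forall z ((xRy & x R^2 z) -> exists w (y R^3 w & z R^3 w))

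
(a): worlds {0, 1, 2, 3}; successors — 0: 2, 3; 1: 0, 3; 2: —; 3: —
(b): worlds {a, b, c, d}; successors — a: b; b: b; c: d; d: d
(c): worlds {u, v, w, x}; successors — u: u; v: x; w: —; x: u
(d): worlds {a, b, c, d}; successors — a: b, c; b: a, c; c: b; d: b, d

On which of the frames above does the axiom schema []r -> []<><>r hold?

Frame correspondent (Sahlqvist): forall x forall z (xRz -> exists w (xRw & z R^2 w)) — i.e. a generalized confluence (Geach) condition.
(a): fails — 0R2 but no w with 0Rw and 2R²w.
(b): condition met.
(c): fails — vRx but no t with vRt and xR²t.
(d): condition met.

(b), (d)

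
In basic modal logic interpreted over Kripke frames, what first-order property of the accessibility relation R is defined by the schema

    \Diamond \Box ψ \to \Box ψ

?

the Euclidean property

This is frame-equivalent to ◇ψ → □◇ψ (substitute ¬ψ for ψ and contrapose).
Suppose ◇ψ→□◇ψ is valid. Take Rxy, Rxz and set V(ψ)={y}. Then ◇ψ at x, so □◇ψ at x, so ◇ψ at z, so some w with Rzw has ψ; w=y, i.e. Rzy. By symmetry of the argument, Ryz.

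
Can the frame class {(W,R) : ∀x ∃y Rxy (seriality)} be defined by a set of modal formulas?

Yes, by □q → ◇q

This is a Sahlqvist condition; the D axiom □q → ◇q defines it.
Suppose □q→◇q is valid. At any x set V(q)=W. Then □q at x, so ◇q at x, so x has a successor.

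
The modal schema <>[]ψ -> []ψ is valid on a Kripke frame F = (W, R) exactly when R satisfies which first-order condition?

This is frame-equivalent to ◇ψ → □◇ψ (substitute ¬ψ for ψ and contrapose).
Suppose ◇ψ→□◇ψ is valid. Take Rxy, Rxz and set V(ψ)={y}. Then ◇ψ at x, so □◇ψ at x, so ◇ψ at z, so some w with Rzw has ψ; w=y, i.e. Rzy. By symmetry of the argument, Ryz.

the Euclidean property: forall x forall y forall z (Rxy & Rxz -> Ryz)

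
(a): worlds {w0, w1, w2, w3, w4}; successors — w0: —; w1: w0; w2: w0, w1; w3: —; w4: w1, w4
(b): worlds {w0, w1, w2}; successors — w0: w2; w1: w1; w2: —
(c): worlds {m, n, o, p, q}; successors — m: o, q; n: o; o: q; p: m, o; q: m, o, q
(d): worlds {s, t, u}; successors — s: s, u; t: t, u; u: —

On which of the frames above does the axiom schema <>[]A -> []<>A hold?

(c)

Frame correspondent (Sahlqvist): forall x forall y forall z (Rxy & Rxz -> exists w (Ryw & Rzw)) — i.e. convergence.
(a): fails — Rw1w0 and Rw1w0 but w0 and w0 have no common successor.
(b): fails — Rw0w2 and Rw0w2 but w2 and w2 have no common successor.
(c): condition met.
(d): fails — Rsu and Rsu but u and u have no common successor.
Valid on: (c).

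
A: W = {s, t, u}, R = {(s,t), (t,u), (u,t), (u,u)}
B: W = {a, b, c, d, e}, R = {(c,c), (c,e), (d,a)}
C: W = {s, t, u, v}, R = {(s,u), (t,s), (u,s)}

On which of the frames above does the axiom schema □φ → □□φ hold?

This is the axiom for transitivity; its first-order frame correspondent is ∀x ∀y ∀z (Rxy ∧ Ryz → Rxz).
A: fails — Rtu and Rut but not Rtt.
B: satisfies the condition.
C: fails — Rsu and Rus but not Rss.
Valid on: B.

B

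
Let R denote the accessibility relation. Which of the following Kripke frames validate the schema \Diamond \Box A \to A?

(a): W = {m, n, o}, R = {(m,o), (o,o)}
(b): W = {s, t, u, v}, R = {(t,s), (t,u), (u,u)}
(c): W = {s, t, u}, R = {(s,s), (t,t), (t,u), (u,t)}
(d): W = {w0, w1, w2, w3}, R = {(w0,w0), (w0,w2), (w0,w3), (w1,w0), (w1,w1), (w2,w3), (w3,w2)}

The schema corresponds to symmetry: \forall x \forall y (Rxy \to Ryx).
(a): fails — Rmo but not Rom.
(b): fails — Rtu but not Rut.
(c): satisfies the condition.
(d): fails — Rw1w0 but not Rw0w1.

(c)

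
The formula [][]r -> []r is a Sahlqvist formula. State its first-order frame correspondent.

density

This is the C4 axiom.
Its frame correspondent is density — forall x forall y (Rxy -> exists z (Rxz & Rzy)).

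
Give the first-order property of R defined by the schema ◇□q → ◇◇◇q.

∀x ∀y (xRy → ∃w (yRw ∧ xR³w))

This is a Sahlqvist (Geach-type) schema ◇^1□^1q → □^0◇^3q.
Minimal-valuation argument: fix x; take any y with xR^1y and any z with xR^0z. Set V(q) to the set of worlds R-reachable from y in exactly 1 step. Then □^1q holds at y, so the antecedent holds at x; validity forces ◇^3q at z, giving a w with zR^3w and yR^1w.
First-order correspondent: ∀x ∀y (xRy → ∃w (yRw ∧ xR³w)).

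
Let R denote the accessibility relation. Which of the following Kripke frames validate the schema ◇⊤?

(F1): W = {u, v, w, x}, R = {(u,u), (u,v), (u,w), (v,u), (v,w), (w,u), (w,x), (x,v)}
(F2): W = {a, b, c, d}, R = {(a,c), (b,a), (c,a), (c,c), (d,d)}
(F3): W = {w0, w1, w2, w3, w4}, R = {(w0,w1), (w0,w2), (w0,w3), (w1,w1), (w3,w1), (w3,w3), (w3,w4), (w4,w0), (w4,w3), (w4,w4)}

Frame correspondent (Sahlqvist): ∀x ∃y Rxy — i.e. seriality.
(F1): ✓.
(F2): ✓.
(F3): fails — world w2 has no successor.
Valid on: (F1), (F2).

(F1), (F2)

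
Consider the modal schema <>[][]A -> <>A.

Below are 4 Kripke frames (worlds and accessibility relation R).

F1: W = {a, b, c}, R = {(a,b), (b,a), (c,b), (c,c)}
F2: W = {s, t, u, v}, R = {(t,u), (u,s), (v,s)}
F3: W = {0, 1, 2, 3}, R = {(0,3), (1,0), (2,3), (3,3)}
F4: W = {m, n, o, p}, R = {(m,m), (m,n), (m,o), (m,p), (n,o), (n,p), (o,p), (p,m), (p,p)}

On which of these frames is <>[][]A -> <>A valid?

F1, F4

The schema corresponds to a generalized confluence (Geach) condition: forall x forall y (xRy -> exists w (y R^2 w & xRw)).
F1: satisfies the condition.
F2: fails — tRu but no w with uR²w and tRw.
F3: fails — 1R0 but no w with 0R²w and 1Rw.
F4: satisfies the condition.
Valid on: F1, F4.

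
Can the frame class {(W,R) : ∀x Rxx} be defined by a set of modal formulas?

Yes, by □r → r

The condition is reflexivity. A defining modal formula is □r → r.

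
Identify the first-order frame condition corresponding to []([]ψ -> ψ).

Suppose □(□ψ→ψ) is valid. Take Rxy and set V(ψ)={w : Ryw}. Then at y, □ψ holds; since □(□ψ→ψ) at x, □ψ→ψ at y, so ψ at y, i.e. Ryy.
Conversely, on a frame with shift-reflexivity the schema holds at every world under every valuation.
Frame condition: forall x forall y (Rxy -> Ryy).

shift-reflexivity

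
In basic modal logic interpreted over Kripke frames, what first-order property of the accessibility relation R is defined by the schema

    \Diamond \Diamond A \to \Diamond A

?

transitivity

This is a form of the 4 axiom.
It corresponds to transitivity: \forall x \forall y \forall z (Rxy \wedge Ryz \to Rxz).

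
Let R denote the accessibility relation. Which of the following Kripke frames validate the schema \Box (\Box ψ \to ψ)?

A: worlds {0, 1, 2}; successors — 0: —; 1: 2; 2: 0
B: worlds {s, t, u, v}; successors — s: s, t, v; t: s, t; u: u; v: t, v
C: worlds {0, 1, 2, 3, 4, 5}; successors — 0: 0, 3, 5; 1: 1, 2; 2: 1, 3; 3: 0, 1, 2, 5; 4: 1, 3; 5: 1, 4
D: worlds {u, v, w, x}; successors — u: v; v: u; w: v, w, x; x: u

B

Frame correspondent (Sahlqvist): \forall x \forall y (Rxy \to Ryy) — i.e. shift-reflexivity.
A: fails — R12 but not R22.
B: satisfies the condition.
C: fails — R32 but not R22.
D: fails — Ruv but not Rvv.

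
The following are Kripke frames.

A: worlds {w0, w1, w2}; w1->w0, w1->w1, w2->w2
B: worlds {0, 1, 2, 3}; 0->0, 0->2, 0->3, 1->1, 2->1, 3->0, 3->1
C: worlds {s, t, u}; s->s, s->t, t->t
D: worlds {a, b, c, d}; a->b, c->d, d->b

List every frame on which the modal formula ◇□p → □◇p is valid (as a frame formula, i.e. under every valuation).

The schema corresponds to convergence: ∀x ∀y ∀z (Rxy ∧ Rxz → ∃w (Ryw ∧ Rzw)).
A: fails — Rw1w1 and Rw1w0 but w1 and w0 have no common successor.
B: fails — R00 and R02 but 0 and 2 have no common successor.
C: holds.
D: fails — Rab and Rab but b and b have no common successor.

C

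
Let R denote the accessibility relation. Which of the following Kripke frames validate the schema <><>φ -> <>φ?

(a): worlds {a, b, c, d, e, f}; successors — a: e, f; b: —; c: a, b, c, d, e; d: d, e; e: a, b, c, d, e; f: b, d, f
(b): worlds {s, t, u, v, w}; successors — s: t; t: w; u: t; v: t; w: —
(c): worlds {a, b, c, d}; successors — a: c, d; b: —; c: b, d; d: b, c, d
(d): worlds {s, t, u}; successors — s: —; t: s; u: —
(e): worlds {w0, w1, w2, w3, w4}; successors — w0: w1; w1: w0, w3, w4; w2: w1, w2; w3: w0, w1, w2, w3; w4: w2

Frame correspondent (Sahlqvist): forall x forall y forall z (Rxy & Ryz -> Rxz) — i.e. transitivity.
(a): fails — Rea and Raf but not Ref.
(b): fails — Rvt and Rtw but not Rvw.
(c): fails — Rcd and Rdc but not Rcc.
(d): condition met.
(e): fails — Rw1w0 and Rw0w1 but not Rw1w1.

(d)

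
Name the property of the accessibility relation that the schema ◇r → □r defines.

partial functionality: ∀x ∀y ∀z (Rxy ∧ Rxz → y = z)

Suppose ◇r→□r is valid. Take Rxy, Rxz and set V(r)={y}. Then ◇r at x, so □r at x, so r at z, i.e. z=y.
Conversely, on a frame with partial functionality the schema holds at every world under every valuation.
So the correspondent is partial functionality.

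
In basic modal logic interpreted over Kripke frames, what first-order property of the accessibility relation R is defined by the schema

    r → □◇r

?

This schema is the B axiom.
It corresponds to symmetry: ∀x ∀y (Rxy → Ryx).

symmetry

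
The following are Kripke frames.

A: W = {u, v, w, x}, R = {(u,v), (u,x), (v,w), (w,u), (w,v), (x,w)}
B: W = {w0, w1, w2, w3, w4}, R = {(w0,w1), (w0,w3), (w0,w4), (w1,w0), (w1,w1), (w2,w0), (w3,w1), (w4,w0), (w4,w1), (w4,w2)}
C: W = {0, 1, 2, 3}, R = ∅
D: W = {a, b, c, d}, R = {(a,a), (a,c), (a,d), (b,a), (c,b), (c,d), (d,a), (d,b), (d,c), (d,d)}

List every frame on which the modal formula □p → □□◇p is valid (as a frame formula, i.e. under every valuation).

C

The schema corresponds to a generalized confluence (Geach) condition: ∀x ∀z (xR²z → ∃w (xRw ∧ zRw)).
A: fails — vR²u but no t with vRt and uRt.
B: fails — w0R²w2 but no w with w0Rw and w2Rw.
C: ✓.
D: fails — bR²c but no w with bRw and cRw.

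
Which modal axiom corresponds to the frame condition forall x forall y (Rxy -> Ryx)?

This is symmetry; the standard corresponding axiom is B: r → □◇r.
Suppose r→□◇r is valid. Take Rxy and set V(r)={x}. Then r at x, so □◇r at x, so ◇r at y, so some z with Ryz has r; z=x, i.e. Ryx.

r → □◇r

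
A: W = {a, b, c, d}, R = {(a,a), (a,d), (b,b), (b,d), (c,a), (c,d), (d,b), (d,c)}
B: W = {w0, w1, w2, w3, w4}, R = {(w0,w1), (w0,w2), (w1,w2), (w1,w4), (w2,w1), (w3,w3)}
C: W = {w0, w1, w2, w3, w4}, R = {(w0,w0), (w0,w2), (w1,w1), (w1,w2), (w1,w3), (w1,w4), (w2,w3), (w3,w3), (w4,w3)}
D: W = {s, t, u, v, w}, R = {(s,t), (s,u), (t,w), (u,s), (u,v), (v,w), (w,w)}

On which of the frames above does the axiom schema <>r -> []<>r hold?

none

Frame correspondent (Sahlqvist): forall x forall y forall z (Rxy & Rxz -> Ryz) — i.e. the Euclidean property.
A: fails — Rad and Raa but not Rda.
B: fails — Rw0w1 and Rw0w1 but not Rw1w1.
C: fails — Rw0w2 and Rw0w2 but not Rw2w2.
D: fails — Rsu and Rsu but not Ruu.
Valid on no frame.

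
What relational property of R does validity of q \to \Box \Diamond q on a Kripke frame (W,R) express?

symmetry: \forall x \forall y (Rxy \to Ryx)

Suppose q→□◇q is valid. Take Rxy and set V(q)={x}. Then q at x, so □◇q at x, so ◇q at y, so some z with Ryz has q; z=x, i.e. Ryx.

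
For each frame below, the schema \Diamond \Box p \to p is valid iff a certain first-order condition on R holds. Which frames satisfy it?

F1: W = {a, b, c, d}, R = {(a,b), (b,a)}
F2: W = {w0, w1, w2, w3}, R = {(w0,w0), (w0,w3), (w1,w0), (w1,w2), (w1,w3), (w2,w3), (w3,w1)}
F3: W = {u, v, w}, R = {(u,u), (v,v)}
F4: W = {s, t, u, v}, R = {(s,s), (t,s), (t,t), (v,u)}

F1, F3

The schema corresponds to symmetry: \forall x \forall y (Rxy \to Ryx).
F1: holds.
F2: fails — Rw1w2 but not Rw2w1.
F3: holds.
F4: fails — Rvu but not Ruv.
Valid on: F1, F3.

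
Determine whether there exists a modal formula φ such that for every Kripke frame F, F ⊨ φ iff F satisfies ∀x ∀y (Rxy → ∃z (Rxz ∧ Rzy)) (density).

This is a Sahlqvist condition; the C4 axiom □□q → □q defines it.
Suppose □□q→□q is valid. Take Rxy and set V(q)={w : xR²w}. Then □□q at x, so □q at x, so q at y, i.e. ∃z(Rxz∧Rzy).

Definable; □□q → □q defines it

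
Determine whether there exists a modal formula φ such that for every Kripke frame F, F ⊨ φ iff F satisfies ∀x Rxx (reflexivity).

This is a Sahlqvist condition; the T axiom □p → p defines it.

Yes, by □p → p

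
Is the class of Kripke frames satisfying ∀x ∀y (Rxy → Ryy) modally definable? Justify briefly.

Definable; □(□q → q) defines it

The condition is shift-reflexivity. A defining modal formula is □(□q → q).
Suppose □(□q→q) is valid. Take Rxy and set V(q)={w : Ryw}. Then at y, □q holds; since □(□q→q) at x, □q→q at y, so q at y, i.e. Ryy.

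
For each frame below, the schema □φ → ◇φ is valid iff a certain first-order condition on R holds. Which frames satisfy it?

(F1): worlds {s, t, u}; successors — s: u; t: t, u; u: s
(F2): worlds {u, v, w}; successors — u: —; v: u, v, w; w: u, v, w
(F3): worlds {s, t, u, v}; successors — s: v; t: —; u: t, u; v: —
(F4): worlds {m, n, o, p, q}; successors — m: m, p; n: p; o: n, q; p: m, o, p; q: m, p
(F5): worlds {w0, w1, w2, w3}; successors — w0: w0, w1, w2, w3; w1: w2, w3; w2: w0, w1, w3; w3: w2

(F1), (F4), (F5)

The schema corresponds to seriality: ∀x ∃y Rxy.
(F1): condition met.
(F2): fails — world u has no successor.
(F3): fails — world t has no successor.
(F4): condition met.
(F5): condition met.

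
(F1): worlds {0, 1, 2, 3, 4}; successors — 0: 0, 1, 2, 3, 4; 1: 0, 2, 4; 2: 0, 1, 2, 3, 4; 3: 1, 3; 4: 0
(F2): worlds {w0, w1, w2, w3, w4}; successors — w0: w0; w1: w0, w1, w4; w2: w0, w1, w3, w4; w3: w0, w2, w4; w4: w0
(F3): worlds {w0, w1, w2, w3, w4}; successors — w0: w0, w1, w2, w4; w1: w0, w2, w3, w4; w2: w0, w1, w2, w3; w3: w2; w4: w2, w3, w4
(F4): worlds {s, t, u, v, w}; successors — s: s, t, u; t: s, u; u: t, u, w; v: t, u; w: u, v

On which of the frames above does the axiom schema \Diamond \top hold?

(F1), (F2), (F3), (F4)

Frame correspondent (Sahlqvist): \forall x \exists y Rxy — i.e. seriality.
(F1): satisfies the condition.
(F2): satisfies the condition.
(F3): satisfies the condition.
(F4): satisfies the condition.
Valid on: (F1), (F2), (F3), (F4).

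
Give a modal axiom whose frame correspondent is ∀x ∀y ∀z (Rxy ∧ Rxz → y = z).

A defining formula is ◇p → □p (the CD axiom).
Suppose ◇p→□p is valid. Take Rxy, Rxz and set V(p)={y}. Then ◇p at x, so □p at x, so p at z, i.e. z=y.

◇p → □p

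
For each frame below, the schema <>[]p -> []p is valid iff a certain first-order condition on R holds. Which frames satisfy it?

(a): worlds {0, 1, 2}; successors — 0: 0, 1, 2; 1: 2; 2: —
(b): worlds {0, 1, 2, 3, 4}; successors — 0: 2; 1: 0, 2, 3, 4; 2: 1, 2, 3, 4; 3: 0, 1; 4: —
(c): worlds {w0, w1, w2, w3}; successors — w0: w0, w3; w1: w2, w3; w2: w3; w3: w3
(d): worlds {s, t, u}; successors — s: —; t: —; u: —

This is the axiom for the Euclidean property; its first-order frame correspondent is forall x forall y forall z (Rxy & Rxz -> Ryz).
(a): fails — R01 and R00 but not R10.
(b): fails — R10 and R10 but not R00.
(c): fails — Rw0w3 and Rw0w0 but not Rw3w0.
(d): ✓.
Valid on: (d).

(d)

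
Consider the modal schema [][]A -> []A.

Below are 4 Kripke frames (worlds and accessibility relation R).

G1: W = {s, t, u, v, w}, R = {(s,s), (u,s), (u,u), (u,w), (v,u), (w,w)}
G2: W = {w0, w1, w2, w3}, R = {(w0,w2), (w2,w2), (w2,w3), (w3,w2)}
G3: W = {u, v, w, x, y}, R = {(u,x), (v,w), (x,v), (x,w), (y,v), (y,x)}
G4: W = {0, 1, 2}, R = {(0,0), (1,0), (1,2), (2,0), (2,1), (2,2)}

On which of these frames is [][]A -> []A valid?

Frame correspondent (Sahlqvist): forall x forall y (Rxy -> exists z (Rxz & Rzy)) — i.e. density.
G1: condition met.
G2: condition met.
G3: fails — Ryx but no z with Ryz and Rzx.
G4: condition met.

G1, G2, G4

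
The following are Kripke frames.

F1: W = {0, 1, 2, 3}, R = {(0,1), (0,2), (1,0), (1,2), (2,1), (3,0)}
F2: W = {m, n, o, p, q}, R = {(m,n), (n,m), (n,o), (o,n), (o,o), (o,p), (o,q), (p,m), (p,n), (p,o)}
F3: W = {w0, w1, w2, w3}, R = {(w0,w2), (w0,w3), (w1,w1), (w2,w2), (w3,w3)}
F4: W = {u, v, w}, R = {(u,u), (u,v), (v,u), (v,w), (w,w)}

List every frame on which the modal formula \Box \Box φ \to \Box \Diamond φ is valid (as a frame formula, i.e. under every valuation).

The schema corresponds to a generalized confluence (Geach) condition: \forall x \forall z (xRz \to \exists w (x R^2 w \wedge zRw)).
F1: ✓.
F2: fails — oRq but no w with oR²w and qRw.
F3: ✓.
F4: ✓.
Valid on: F1, F3, F4.

F1, F3, F4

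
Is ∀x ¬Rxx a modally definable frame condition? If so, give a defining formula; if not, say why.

No

Modal frame validity is preserved under surjective bounded morphisms.
The 3-cycle (worlds s,t,u with s→t→u→s) is irreflexive, and the map sending every world to a single reflexive point • is a surjective bounded morphism (forth: every edge maps to (•,•); back: every world has a successor). So any modal formula valid on the 3-cycle is also valid on the reflexive point, which is not irreflexive.
So the class is not modally definable.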